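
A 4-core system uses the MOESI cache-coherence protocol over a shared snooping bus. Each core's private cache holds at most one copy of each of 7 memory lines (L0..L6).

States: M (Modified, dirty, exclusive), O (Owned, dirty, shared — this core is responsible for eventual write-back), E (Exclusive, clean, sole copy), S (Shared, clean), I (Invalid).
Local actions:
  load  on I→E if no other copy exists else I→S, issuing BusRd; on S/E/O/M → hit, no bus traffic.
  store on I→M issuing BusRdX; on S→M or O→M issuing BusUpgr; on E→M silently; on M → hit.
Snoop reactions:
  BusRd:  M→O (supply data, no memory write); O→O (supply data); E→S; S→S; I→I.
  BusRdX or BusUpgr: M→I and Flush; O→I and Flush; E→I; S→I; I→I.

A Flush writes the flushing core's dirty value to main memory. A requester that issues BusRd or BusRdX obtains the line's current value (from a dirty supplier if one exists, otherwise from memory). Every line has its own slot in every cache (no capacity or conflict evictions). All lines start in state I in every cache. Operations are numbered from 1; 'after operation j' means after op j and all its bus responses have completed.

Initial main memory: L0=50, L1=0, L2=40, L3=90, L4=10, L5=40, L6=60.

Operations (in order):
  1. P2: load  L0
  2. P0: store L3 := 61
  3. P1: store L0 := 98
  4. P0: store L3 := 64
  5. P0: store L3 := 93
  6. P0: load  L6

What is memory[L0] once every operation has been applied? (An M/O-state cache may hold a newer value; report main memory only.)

memory[L0] = 50

  op1 P2: load  L0 → I/I/E/I on L0; bus BusRd; mem=50
  op2 P0: store L3 := 61 → M/I/I/I on L3; bus BusRdX; mem=90
  op3 P1: store L0 := 98 → I/M/I/I on L0; bus BusRdX; mem=50
  op4 P0: store L3 := 64 → M/I/I/I on L3; bus (none); mem=90
  op5 P0: store L3 := 93 → M/I/I/I on L3; bus (none); mem=90
  op6 P0: load  L6 → E/I/I/I on L6; bus BusRd; mem=60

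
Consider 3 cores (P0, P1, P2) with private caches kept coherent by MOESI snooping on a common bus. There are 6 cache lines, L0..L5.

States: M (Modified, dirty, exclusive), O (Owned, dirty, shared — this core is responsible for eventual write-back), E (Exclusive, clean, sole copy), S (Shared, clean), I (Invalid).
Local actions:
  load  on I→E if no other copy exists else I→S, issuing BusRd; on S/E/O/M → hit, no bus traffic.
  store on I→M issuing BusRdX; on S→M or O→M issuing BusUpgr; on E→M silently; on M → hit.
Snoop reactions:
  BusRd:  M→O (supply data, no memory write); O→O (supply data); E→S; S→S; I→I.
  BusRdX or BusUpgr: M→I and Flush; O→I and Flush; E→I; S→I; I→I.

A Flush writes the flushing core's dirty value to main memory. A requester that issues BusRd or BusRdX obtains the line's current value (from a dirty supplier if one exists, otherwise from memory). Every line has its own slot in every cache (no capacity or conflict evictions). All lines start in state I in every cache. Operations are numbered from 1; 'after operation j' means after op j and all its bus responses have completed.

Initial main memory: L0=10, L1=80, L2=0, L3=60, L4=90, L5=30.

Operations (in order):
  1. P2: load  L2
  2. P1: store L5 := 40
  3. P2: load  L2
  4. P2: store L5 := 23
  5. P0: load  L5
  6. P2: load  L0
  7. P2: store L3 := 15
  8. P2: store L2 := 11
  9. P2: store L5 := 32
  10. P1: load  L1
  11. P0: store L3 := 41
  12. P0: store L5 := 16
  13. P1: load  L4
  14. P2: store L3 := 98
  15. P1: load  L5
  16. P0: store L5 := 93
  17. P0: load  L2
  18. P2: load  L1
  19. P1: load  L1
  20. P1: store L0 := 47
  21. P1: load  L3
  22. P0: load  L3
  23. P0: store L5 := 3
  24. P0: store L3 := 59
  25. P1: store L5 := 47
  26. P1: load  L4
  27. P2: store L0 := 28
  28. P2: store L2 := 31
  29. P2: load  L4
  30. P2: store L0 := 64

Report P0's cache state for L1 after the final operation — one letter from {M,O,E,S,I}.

state = I

[1] P2: load  L2 | P0:I, P1:I, P2:E(0) | bus: BusRd
[2] P1: store L5 := 40 | P0:I, P1:M(40), P2:I | bus: BusRdX
[3] P2: load  L2 | P0:I, P1:I, P2:E(0) | bus: none
[4] P2: store L5 := 23 | P0:I, P1:I, P2:M(23) | bus: BusRdX,Flush
[5] P0: load  L5 | P0:S(23), P1:I, P2:O(23) | bus: BusRd
[6] P2: load  L0 | P0:I, P1:I, P2:E(10) | bus: BusRd
[7] P2: store L3 := 15 | P0:I, P1:I, P2:M(15) | bus: BusRdX
[8] P2: store L2 := 11 | P0:I, P1:I, P2:M(11) | bus: none
[9] P2: store L5 := 32 | P0:I, P1:I, P2:M(32) | bus: BusUpgr
[10] P1: load  L1 | P0:I, P1:E(80), P2:I | bus: BusRd
[11] P0: store L3 := 41 | P0:M(41), P1:I, P2:I | bus: BusRdX,Flush
[12] P0: store L5 := 16 | P0:M(16), P1:I, P2:I | bus: BusRdX,Flush
[13] P1: load  L4 | P0:I, P1:E(90), P2:I | bus: BusRd
[14] P2: store L3 := 98 | P0:I, P1:I, P2:M(98) | bus: BusRdX,Flush
[15] P1: load  L5 | P0:O(16), P1:S(16), P2:I | bus: BusRd
[16] P0: store L5 := 93 | P0:M(93), P1:I, P2:I | bus: BusUpgr
[17] P0: load  L2 | P0:S(11), P1:I, P2:O(11) | bus: BusRd
[18] P2: load  L1 | P0:I, P1:S(80), P2:S(80) | bus: BusRd
[19] P1: load  L1 | P0:I, P1:S(80), P2:S(80) | bus: none
[20] P1: store L0 := 47 | P0:I, P1:M(47), P2:I | bus: BusRdX
[21] P1: load  L3 | P0:I, P1:S(98), P2:O(98) | bus: BusRd
[22] P0: load  L3 | P0:S(98), P1:S(98), P2:O(98) | bus: BusRd
[23] P0: store L5 := 3 | P0:M(3), P1:I, P2:I | bus: none
[24] P0: store L3 := 59 | P0:M(59), P1:I, P2:I | bus: BusUpgr,Flush
[25] P1: store L5 := 47 | P0:I, P1:M(47), P2:I | bus: BusRdX,Flush
[26] P1: load  L4 | P0:I, P1:E(90), P2:I | bus: none
[27] P2: store L0 := 28 | P0:I, P1:I, P2:M(28) | bus: BusRdX,Flush
[28] P2: store L2 := 31 | P0:I, P1:I, P2:M(31) | bus: BusUpgr
[29] P2: load  L4 | P0:I, P1:S(90), P2:S(90) | bus: BusRd
[30] P2: store L0 := 64 | P0:I, P1:I, P2:M(64) | bus: none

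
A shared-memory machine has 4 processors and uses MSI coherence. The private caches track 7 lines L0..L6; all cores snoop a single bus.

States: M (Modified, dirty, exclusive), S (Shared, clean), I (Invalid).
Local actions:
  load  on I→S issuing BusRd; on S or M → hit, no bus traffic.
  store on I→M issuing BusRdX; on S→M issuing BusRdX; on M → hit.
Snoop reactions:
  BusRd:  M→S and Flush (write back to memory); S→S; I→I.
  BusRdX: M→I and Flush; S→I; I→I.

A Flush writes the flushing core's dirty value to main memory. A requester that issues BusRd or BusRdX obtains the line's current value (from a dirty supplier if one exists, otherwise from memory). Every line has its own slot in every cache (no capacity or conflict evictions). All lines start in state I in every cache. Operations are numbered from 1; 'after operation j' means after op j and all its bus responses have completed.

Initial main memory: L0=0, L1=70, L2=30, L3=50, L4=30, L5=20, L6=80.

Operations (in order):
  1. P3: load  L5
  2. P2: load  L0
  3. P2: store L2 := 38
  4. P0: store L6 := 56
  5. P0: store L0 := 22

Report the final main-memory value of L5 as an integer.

memory[L5] = 20

step 1: P3: load  L5  ⟶  IIIS  (L5)  txn=BusRd  M[L5]=20
step 2: P2: load  L0  ⟶  IISI  (L0)  txn=BusRd  M[L0]=0
step 3: P2: store L2 := 38  ⟶  IIMI  (L2)  txn=BusRdX  M[L2]=30
step 4: P0: store L6 := 56  ⟶  MIII  (L6)  txn=BusRdX  M[L6]=80
step 5: P0: store L0 := 22  ⟶  MIII  (L0)  txn=BusRdX  M[L0]=0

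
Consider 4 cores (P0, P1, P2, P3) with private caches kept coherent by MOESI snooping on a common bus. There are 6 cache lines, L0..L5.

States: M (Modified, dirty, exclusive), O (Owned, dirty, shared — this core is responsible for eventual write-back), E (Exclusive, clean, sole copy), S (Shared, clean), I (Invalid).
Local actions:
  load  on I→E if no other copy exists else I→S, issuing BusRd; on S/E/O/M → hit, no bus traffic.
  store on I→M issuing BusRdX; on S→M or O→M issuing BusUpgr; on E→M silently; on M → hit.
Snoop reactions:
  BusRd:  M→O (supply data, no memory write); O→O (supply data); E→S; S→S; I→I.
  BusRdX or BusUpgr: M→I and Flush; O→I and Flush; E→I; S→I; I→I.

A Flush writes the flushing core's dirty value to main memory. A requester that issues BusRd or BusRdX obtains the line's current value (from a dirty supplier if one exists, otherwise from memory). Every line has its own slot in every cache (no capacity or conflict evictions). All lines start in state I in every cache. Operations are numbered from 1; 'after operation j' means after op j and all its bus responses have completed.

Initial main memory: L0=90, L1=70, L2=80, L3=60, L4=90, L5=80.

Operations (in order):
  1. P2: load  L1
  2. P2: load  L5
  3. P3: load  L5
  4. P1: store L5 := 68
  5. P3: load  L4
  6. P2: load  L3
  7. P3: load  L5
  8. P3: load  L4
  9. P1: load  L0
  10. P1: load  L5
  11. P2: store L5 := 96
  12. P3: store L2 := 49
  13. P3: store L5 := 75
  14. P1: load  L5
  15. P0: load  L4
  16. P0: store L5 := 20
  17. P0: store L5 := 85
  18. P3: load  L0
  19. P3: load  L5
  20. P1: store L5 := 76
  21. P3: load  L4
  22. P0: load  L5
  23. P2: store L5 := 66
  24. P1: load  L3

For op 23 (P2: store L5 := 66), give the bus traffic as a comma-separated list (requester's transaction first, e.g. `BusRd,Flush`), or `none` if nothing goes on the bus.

step 1: P2: load  L1  ⟶  IIEI  (L1)  txn=BusRd  M[L1]=70
step 2: P2: load  L5  ⟶  IIEI  (L5)  txn=BusRd  M[L5]=80
step 3: P3: load  L5  ⟶  IISS  (L5)  txn=BusRd  M[L5]=80
step 4: P1: store L5 := 68  ⟶  IMII  (L5)  txn=BusRdX  M[L5]=80
step 5: P3: load  L4  ⟶  IIIE  (L4)  txn=BusRd  M[L4]=90
step 6: P2: load  L3  ⟶  IIEI  (L3)  txn=BusRd  M[L3]=60
step 7: P3: load  L5  ⟶  IOIS  (L5)  txn=BusRd  M[L5]=80
step 8: P3: load  L4  ⟶  IIIE  (L4)  txn=∅  M[L4]=90
step 9: P1: load  L0  ⟶  IEII  (L0)  txn=BusRd  M[L0]=90
step 10: P1: load  L5  ⟶  IOIS  (L5)  txn=∅  M[L5]=80
step 11: P2: store L5 := 96  ⟶  IIMI  (L5)  txn=BusRdX+Flush  M[L5]=68
step 12: P3: store L2 := 49  ⟶  IIIM  (L2)  txn=BusRdX  M[L2]=80
step 13: P3: store L5 := 75  ⟶  IIIM  (L5)  txn=BusRdX+Flush  M[L5]=96
step 14: P1: load  L5  ⟶  ISIO  (L5)  txn=BusRd  M[L5]=96
step 15: P0: load  L4  ⟶  SIIS  (L4)  txn=BusRd  M[L4]=90
step 16: P0: store L5 := 20  ⟶  MIII  (L5)  txn=BusRdX+Flush  M[L5]=75
step 17: P0: store L5 := 85  ⟶  MIII  (L5)  txn=∅  M[L5]=75
step 18: P3: load  L0  ⟶  ISIS  (L0)  txn=BusRd  M[L0]=90
step 19: P3: load  L5  ⟶  OIIS  (L5)  txn=BusRd  M[L5]=75
step 20: P1: store L5 := 76  ⟶  IMII  (L5)  txn=BusRdX+Flush  M[L5]=85
step 21: P3: load  L4  ⟶  SIIS  (L4)  txn=∅  M[L4]=90
step 22: P0: load  L5  ⟶  SOII  (L5)  txn=BusRd  M[L5]=85
step 23: P2: store L5 := 66  ⟶  IIMI  (L5)  txn=BusRdX+Flush  M[L5]=76
step 24: P1: load  L3  ⟶  ISSI  (L3)  txn=BusRd  M[L3]=60

bus = BusRdX,Flush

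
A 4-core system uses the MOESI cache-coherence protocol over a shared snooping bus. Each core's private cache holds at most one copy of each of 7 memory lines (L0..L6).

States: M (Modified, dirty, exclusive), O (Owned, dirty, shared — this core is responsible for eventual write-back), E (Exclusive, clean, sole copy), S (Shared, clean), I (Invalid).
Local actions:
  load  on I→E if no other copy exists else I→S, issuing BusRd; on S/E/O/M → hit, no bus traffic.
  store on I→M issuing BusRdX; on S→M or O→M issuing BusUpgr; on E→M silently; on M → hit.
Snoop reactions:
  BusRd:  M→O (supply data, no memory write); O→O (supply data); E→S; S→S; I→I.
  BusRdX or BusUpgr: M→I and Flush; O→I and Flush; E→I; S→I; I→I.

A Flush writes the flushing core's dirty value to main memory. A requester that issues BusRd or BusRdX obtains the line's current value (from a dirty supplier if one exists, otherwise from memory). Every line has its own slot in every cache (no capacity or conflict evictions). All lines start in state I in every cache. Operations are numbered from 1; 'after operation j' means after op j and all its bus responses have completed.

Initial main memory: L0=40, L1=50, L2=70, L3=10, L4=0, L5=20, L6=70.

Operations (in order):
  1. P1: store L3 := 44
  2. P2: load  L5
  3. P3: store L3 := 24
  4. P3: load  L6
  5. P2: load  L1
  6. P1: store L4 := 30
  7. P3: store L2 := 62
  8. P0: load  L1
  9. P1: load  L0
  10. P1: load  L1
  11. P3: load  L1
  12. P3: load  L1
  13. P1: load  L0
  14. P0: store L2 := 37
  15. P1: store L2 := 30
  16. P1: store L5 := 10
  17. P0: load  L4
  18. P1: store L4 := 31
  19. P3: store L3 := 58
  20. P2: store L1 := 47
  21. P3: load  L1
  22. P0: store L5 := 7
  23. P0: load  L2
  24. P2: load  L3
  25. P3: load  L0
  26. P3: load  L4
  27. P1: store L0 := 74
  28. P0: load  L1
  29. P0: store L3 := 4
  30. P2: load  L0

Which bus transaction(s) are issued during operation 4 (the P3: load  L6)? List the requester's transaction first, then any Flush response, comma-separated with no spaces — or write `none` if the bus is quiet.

bus = BusRd

[1] P1: store L3 := 44 | P0:I, P1:M(44), P2:I, P3:I | bus: BusRdX
[2] P2: load  L5 | P0:I, P1:I, P2:E(20), P3:I | bus: BusRd
[3] P3: store L3 := 24 | P0:I, P1:I, P2:I, P3:M(24) | bus: BusRdX,Flush
[4] P3: load  L6 | P0:I, P1:I, P2:I, P3:E(70) | bus: BusRd
[5] P2: load  L1 | P0:I, P1:I, P2:E(50), P3:I | bus: BusRd
[6] P1: store L4 := 30 | P0:I, P1:M(30), P2:I, P3:I | bus: BusRdX
[7] P3: store L2 := 62 | P0:I, P1:I, P2:I, P3:M(62) | bus: BusRdX
[8] P0: load  L1 | P0:S(50), P1:I, P2:S(50), P3:I | bus: BusRd
[9] P1: load  L0 | P0:I, P1:E(40), P2:I, P3:I | bus: BusRd
[10] P1: load  L1 | P0:S(50), P1:S(50), P2:S(50), P3:I | bus: BusRd
[11] P3: load  L1 | P0:S(50), P1:S(50), P2:S(50), P3:S(50) | bus: BusRd
[12] P3: load  L1 | P0:S(50), P1:S(50), P2:S(50), P3:S(50) | bus: none
[13] P1: load  L0 | P0:I, P1:E(40), P2:I, P3:I | bus: none
[14] P0: store L2 := 37 | P0:M(37), P1:I, P2:I, P3:I | bus: BusRdX,Flush
[15] P1: store L2 := 30 | P0:I, P1:M(30), P2:I, P3:I | bus: BusRdX,Flush
[16] P1: store L5 := 10 | P0:I, P1:M(10), P2:I, P3:I | bus: BusRdX
[17] P0: load  L4 | P0:S(30), P1:O(30), P2:I, P3:I | bus: BusRd
[18] P1: store L4 := 31 | P0:I, P1:M(31), P2:I, P3:I | bus: BusUpgr
[19] P3: store L3 := 58 | P0:I, P1:I, P2:I, P3:M(58) | bus: none
[20] P2: store L1 := 47 | P0:I, P1:I, P2:M(47), P3:I | bus: BusUpgr
[21] P3: load  L1 | P0:I, P1:I, P2:O(47), P3:S(47) | bus: BusRd
[22] P0: store L5 := 7 | P0:M(7), P1:I, P2:I, P3:I | bus: BusRdX,Flush
[23] P0: load  L2 | P0:S(30), P1:O(30), P2:I, P3:I | bus: BusRd
[24] P2: load  L3 | P0:I, P1:I, P2:S(58), P3:O(58) | bus: BusRd
[25] P3: load  L0 | P0:I, P1:S(40), P2:I, P3:S(40) | bus: BusRd
[26] P3: load  L4 | P0:I, P1:O(31), P2:I, P3:S(31) | bus: BusRd
[27] P1: store L0 := 74 | P0:I, P1:M(74), P2:I, P3:I | bus: BusUpgr
[28] P0: load  L1 | P0:S(47), P1:I, P2:O(47), P3:S(47) | bus: BusRd
[29] P0: store L3 := 4 | P0:M(4), P1:I, P2:I, P3:I | bus: BusRdX,Flush
[30] P2: load  L0 | P0:I, P1:O(74), P2:S(74), P3:I | bus: BusRd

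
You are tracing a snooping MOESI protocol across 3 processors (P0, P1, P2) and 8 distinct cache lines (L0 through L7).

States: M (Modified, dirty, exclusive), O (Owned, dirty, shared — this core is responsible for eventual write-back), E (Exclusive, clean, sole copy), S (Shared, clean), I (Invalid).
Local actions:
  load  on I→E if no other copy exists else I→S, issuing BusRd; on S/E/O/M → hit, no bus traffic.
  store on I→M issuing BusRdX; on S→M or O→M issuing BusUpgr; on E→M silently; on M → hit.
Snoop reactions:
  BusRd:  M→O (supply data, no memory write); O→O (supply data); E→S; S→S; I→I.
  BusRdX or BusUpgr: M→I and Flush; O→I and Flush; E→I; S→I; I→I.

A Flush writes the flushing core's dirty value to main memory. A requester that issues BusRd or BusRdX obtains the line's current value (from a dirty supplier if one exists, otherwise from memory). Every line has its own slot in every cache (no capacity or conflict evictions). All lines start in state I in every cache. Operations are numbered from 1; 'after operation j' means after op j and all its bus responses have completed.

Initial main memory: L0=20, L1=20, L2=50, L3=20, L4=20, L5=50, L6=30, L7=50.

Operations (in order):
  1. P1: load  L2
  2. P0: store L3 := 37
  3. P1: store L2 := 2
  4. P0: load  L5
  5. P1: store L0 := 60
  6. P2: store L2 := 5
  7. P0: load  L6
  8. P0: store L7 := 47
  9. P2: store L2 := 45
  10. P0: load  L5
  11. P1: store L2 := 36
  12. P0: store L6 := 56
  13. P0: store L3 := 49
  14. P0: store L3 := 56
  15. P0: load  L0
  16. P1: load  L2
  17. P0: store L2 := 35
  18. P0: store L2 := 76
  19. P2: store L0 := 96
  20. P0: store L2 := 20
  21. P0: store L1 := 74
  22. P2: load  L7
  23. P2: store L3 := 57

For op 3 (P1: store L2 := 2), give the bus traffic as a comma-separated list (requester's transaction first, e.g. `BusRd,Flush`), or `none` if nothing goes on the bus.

1. P1: load  L2  bus=[BusRd]  L2: P0=I P1=E P2=I  mem[L2]=50
2. P0: store L3 := 37  bus=[BusRdX]  L3: P0=M P1=I P2=I  mem[L3]=20
3. P1: store L2 := 2  bus=[-]  L2: P0=I P1=M P2=I  mem[L2]=50
4. P0: load  L5  bus=[BusRd]  L5: P0=E P1=I P2=I  mem[L5]=50
5. P1: store L0 := 60  bus=[BusRdX]  L0: P0=I P1=M P2=I  mem[L0]=20
6. P2: store L2 := 5  bus=[BusRdX,Flush]  L2: P0=I P1=I P2=M  mem[L2]=2
7. P0: load  L6  bus=[BusRd]  L6: P0=E P1=I P2=I  mem[L6]=30
8. P0: store L7 := 47  bus=[BusRdX]  L7: P0=M P1=I P2=I  mem[L7]=50
9. P2: store L2 := 45  bus=[-]  L2: P0=I P1=I P2=M  mem[L2]=2
10. P0: load  L5  bus=[-]  L5: P0=E P1=I P2=I  mem[L5]=50
11. P1: store L2 := 36  bus=[BusRdX,Flush]  L2: P0=I P1=M P2=I  mem[L2]=45
12. P0: store L6 := 56  bus=[-]  L6: P0=M P1=I P2=I  mem[L6]=30
13. P0: store L3 := 49  bus=[-]  L3: P0=M P1=I P2=I  mem[L3]=20
14. P0: store L3 := 56  bus=[-]  L3: P0=M P1=I P2=I  mem[L3]=20
15. P0: load  L0  bus=[BusRd]  L0: P0=S P1=O P2=I  mem[L0]=20
16. P1: load  L2  bus=[-]  L2: P0=I P1=M P2=I  mem[L2]=45
17. P0: store L2 := 35  bus=[BusRdX,Flush]  L2: P0=M P1=I P2=I  mem[L2]=36
18. P0: store L2 := 76  bus=[-]  L2: P0=M P1=I P2=I  mem[L2]=36
19. P2: store L0 := 96  bus=[BusRdX,Flush]  L0: P0=I P1=I P2=M  mem[L0]=60
20. P0: store L2 := 20  bus=[-]  L2: P0=M P1=I P2=I  mem[L2]=36
21. P0: store L1 := 74  bus=[BusRdX]  L1: P0=M P1=I P2=I  mem[L1]=20
22. P2: load  L7  bus=[BusRd]  L7: P0=O P1=I P2=S  mem[L7]=50
23. P2: store L3 := 57  bus=[BusRdX,Flush]  L3: P0=I P1=I P2=M  mem[L3]=56

bus = none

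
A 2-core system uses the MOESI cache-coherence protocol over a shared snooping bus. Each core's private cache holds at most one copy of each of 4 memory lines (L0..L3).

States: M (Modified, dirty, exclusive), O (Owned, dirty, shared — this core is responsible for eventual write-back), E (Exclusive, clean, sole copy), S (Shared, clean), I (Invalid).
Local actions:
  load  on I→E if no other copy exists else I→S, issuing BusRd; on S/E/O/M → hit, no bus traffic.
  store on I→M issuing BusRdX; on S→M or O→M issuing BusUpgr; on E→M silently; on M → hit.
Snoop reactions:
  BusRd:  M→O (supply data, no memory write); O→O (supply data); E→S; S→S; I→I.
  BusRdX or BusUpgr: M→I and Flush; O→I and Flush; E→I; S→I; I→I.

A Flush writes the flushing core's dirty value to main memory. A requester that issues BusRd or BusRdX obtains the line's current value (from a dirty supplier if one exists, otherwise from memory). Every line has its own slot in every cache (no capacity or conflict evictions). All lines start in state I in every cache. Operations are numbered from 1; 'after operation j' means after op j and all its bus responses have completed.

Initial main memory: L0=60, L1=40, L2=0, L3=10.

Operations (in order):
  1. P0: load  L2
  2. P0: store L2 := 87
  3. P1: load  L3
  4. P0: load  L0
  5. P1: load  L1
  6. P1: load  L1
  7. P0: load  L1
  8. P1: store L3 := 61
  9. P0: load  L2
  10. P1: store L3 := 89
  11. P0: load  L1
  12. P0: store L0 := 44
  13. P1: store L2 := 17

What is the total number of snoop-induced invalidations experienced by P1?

  op1 P0: load  L2 → E/I on L2; bus BusRd; mem=0
  op2 P0: store L2 := 87 → M/I on L2; bus (none); mem=0
  op3 P1: load  L3 → I/E on L3; bus BusRd; mem=10
  op4 P0: load  L0 → E/I on L0; bus BusRd; mem=60
  op5 P1: load  L1 → I/E on L1; bus BusRd; mem=40
  op6 P1: load  L1 → I/E on L1; bus (none); mem=40
  op7 P0: load  L1 → S/S on L1; bus BusRd; mem=40
  op8 P1: store L3 := 61 → I/M on L3; bus (none); mem=10
  op9 P0: load  L2 → M/I on L2; bus (none); mem=0
  op10 P1: store L3 := 89 → I/M on L3; bus (none); mem=10
  op11 P0: load  L1 → S/S on L1; bus (none); mem=40
  op12 P0: store L0 := 44 → M/I on L0; bus (none); mem=60
  op13 P1: store L2 := 17 → I/M on L2; bus BusRdX Flush; mem=87

invalidations = 0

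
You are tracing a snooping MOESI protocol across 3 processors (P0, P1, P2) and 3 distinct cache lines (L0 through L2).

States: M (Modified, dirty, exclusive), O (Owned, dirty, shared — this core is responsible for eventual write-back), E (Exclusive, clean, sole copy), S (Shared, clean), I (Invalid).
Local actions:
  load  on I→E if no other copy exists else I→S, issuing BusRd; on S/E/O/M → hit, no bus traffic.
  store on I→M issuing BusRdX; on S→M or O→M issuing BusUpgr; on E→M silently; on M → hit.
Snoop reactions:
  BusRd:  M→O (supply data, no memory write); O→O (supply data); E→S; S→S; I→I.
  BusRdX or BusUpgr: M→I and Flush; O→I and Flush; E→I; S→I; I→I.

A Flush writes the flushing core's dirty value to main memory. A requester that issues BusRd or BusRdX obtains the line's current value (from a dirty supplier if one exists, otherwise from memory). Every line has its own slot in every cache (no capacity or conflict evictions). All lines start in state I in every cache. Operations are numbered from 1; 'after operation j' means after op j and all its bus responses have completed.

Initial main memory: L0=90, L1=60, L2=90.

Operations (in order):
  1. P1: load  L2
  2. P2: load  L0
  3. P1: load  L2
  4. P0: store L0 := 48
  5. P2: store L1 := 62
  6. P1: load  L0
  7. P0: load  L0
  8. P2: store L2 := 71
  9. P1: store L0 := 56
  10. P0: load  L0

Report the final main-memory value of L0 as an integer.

memory[L0] = 48

[1] P1: load  L2 | P0:I, P1:E(90), P2:I | bus: BusRd
[2] P2: load  L0 | P0:I, P1:I, P2:E(90) | bus: BusRd
[3] P1: load  L2 | P0:I, P1:E(90), P2:I | bus: none
[4] P0: store L0 := 48 | P0:M(48), P1:I, P2:I | bus: BusRdX
[5] P2: store L1 := 62 | P0:I, P1:I, P2:M(62) | bus: BusRdX
[6] P1: load  L0 | P0:O(48), P1:S(48), P2:I | bus: BusRd
[7] P0: load  L0 | P0:O(48), P1:S(48), P2:I | bus: none
[8] P2: store L2 := 71 | P0:I, P1:I, P2:M(71) | bus: BusRdX
[9] P1: store L0 := 56 | P0:I, P1:M(56), P2:I | bus: BusUpgr,Flush
[10] P0: load  L0 | P0:S(56), P1:O(56), P2:I | bus: BusRd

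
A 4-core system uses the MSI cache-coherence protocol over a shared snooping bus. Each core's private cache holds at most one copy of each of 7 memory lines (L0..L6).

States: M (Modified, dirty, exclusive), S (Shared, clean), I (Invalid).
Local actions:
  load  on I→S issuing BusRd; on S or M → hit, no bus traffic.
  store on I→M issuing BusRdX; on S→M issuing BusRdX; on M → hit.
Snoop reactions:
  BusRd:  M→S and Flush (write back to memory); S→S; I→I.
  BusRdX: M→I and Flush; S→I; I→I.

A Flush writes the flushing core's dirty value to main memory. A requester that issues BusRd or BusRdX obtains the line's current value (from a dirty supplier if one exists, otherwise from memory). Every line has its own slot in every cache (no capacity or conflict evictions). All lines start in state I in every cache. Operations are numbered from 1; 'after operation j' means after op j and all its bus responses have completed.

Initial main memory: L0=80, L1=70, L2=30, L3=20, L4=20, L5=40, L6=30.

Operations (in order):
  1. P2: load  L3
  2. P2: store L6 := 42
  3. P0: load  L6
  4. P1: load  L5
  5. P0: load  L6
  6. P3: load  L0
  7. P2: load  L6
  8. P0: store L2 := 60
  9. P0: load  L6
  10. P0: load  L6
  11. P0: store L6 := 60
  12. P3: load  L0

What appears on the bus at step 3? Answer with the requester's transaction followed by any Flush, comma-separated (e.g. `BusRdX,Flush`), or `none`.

1. P2: load  L3  bus=[BusRd]  L3: P0=I P1=I P2=S P3=I  mem[L3]=20
2. P2: store L6 := 42  bus=[BusRdX]  L6: P0=I P1=I P2=M P3=I  mem[L6]=30
3. P0: load  L6  bus=[BusRd,Flush]  L6: P0=S P1=I P2=S P3=I  mem[L6]=42
4. P1: load  L5  bus=[BusRd]  L5: P0=I P1=S P2=I P3=I  mem[L5]=40
5. P0: load  L6  bus=[-]  L6: P0=S P1=I P2=S P3=I  mem[L6]=42
6. P3: load  L0  bus=[BusRd]  L0: P0=I P1=I P2=I P3=S  mem[L0]=80
7. P2: load  L6  bus=[-]  L6: P0=S P1=I P2=S P3=I  mem[L6]=42
8. P0: store L2 := 60  bus=[BusRdX]  L2: P0=M P1=I P2=I P3=I  mem[L2]=30
9. P0: load  L6  bus=[-]  L6: P0=S P1=I P2=S P3=I  mem[L6]=42
10. P0: load  L6  bus=[-]  L6: P0=S P1=I P2=S P3=I  mem[L6]=42
11. P0: store L6 := 60  bus=[BusRdX]  L6: P0=M P1=I P2=I P3=I  mem[L6]=42
12. P3: load  L0  bus=[-]  L0: P0=I P1=I P2=I P3=S  mem[L0]=80

bus = BusRd,Flush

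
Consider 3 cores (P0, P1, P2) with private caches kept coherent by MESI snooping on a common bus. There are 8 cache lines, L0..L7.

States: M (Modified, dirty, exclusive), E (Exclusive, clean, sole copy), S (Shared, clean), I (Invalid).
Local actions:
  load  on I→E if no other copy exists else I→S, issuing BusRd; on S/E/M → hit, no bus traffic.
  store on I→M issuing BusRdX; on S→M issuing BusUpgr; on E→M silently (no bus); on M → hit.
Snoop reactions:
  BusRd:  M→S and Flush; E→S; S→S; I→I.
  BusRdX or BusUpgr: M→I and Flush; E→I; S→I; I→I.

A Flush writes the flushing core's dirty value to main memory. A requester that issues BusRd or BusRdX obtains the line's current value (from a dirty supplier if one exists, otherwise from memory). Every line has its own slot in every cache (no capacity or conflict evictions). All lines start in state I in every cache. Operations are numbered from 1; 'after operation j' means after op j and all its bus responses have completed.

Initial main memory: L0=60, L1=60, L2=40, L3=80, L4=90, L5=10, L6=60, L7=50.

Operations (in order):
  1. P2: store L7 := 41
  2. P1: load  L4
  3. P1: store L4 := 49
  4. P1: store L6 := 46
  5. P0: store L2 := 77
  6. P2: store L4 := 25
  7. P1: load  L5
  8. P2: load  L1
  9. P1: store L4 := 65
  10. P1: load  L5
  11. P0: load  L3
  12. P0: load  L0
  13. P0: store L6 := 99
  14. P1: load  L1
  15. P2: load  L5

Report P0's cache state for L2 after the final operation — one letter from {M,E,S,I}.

1. P2: store L7 := 41  bus=[BusRdX]  L7: P0=I P1=I P2=M  mem[L7]=50
2. P1: load  L4  bus=[BusRd]  L4: P0=I P1=E P2=I  mem[L4]=90
3. P1: store L4 := 49  bus=[-]  L4: P0=I P1=M P2=I  mem[L4]=90
4. P1: store L6 := 46  bus=[BusRdX]  L6: P0=I P1=M P2=I  mem[L6]=60
5. P0: store L2 := 77  bus=[BusRdX]  L2: P0=M P1=I P2=I  mem[L2]=40
6. P2: store L4 := 25  bus=[BusRdX,Flush]  L4: P0=I P1=I P2=M  mem[L4]=49
7. P1: load  L5  bus=[BusRd]  L5: P0=I P1=E P2=I  mem[L5]=10
8. P2: load  L1  bus=[BusRd]  L1: P0=I P1=I P2=E  mem[L1]=60
9. P1: store L4 := 65  bus=[BusRdX,Flush]  L4: P0=I P1=M P2=I  mem[L4]=25
10. P1: load  L5  bus=[-]  L5: P0=I P1=E P2=I  mem[L5]=10
11. P0: load  L3  bus=[BusRd]  L3: P0=E P1=I P2=I  mem[L3]=80
12. P0: load  L0  bus=[BusRd]  L0: P0=E P1=I P2=I  mem[L0]=60
13. P0: store L6 := 99  bus=[BusRdX,Flush]  L6: P0=M P1=I P2=I  mem[L6]=46
14. P1: load  L1  bus=[BusRd]  L1: P0=I P1=S P2=S  mem[L1]=60
15. P2: load  L5  bus=[BusRd]  L5: P0=I P1=S P2=S  mem[L5]=10

state = M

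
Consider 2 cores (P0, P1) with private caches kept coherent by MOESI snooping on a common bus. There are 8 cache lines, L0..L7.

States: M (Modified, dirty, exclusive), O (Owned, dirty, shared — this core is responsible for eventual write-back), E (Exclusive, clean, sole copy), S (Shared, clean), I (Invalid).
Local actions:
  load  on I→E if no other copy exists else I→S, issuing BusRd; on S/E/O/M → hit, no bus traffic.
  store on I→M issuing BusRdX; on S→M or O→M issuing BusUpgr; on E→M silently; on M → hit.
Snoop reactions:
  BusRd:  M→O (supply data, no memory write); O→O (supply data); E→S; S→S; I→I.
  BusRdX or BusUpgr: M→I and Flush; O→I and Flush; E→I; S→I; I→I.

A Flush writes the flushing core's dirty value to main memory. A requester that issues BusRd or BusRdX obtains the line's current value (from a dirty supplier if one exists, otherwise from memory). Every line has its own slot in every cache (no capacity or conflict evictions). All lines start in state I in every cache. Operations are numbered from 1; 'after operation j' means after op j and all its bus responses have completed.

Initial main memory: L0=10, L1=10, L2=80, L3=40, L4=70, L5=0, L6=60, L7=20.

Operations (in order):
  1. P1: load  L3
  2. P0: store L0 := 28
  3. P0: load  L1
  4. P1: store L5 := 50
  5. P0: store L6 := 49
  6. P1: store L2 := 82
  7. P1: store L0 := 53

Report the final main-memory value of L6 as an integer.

memory[L6] = 60

1. P1: load  L3  bus=[BusRd]  L3: P0=I P1=E  mem[L3]=40
2. P0: store L0 := 28  bus=[BusRdX]  L0: P0=M P1=I  mem[L0]=10
3. P0: load  L1  bus=[BusRd]  L1: P0=E P1=I  mem[L1]=10
4. P1: store L5 := 50  bus=[BusRdX]  L5: P0=I P1=M  mem[L5]=0
5. P0: store L6 := 49  bus=[BusRdX]  L6: P0=M P1=I  mem[L6]=60
6. P1: store L2 := 82  bus=[BusRdX]  L2: P0=I P1=M  mem[L2]=80
7. P1: store L0 := 53  bus=[BusRdX,Flush]  L0: P0=I P1=M  mem[L0]=28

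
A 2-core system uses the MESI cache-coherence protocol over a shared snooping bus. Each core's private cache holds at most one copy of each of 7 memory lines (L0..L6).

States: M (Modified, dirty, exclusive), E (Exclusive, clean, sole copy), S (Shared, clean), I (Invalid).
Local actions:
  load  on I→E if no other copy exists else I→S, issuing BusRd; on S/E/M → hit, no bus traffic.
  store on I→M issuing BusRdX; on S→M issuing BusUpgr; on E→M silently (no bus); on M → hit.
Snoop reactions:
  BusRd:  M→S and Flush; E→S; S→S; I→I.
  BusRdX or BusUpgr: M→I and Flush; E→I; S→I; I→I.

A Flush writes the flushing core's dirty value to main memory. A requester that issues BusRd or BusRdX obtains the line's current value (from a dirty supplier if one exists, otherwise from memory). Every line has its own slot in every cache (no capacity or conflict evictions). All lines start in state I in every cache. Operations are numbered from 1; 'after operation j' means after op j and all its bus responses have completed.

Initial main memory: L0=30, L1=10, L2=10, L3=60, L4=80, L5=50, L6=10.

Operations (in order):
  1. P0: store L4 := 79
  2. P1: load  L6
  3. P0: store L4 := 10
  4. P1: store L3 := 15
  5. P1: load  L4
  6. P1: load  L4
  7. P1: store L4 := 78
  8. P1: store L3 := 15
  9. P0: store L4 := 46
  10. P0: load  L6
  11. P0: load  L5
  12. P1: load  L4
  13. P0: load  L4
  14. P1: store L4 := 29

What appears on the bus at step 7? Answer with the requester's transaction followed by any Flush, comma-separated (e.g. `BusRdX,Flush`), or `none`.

bus = BusUpgr

  op1 P0: store L4 := 79 → M/I on L4; bus BusRdX; mem=80
  op2 P1: load  L6 → I/E on L6; bus BusRd; mem=10
  op3 P0: store L4 := 10 → M/I on L4; bus (none); mem=80
  op4 P1: store L3 := 15 → I/M on L3; bus BusRdX; mem=60
  op5 P1: load  L4 → S/S on L4; bus BusRd Flush; mem=10
  op6 P1: load  L4 → S/S on L4; bus (none); mem=10
  op7 P1: store L4 := 78 → I/M on L4; bus BusUpgr; mem=10
  op8 P1: store L3 := 15 → I/M on L3; bus (none); mem=60
  op9 P0: store L4 := 46 → M/I on L4; bus BusRdX Flush; mem=78
  op10 P0: load  L6 → S/S on L6; bus BusRd; mem=10
  op11 P0: load  L5 → E/I on L5; bus BusRd; mem=50
  op12 P1: load  L4 → S/S on L4; bus BusRd Flush; mem=46
  op13 P0: load  L4 → S/S on L4; bus (none); mem=46
  op14 P1: store L4 := 29 → I/M on L4; bus BusUpgr; mem=46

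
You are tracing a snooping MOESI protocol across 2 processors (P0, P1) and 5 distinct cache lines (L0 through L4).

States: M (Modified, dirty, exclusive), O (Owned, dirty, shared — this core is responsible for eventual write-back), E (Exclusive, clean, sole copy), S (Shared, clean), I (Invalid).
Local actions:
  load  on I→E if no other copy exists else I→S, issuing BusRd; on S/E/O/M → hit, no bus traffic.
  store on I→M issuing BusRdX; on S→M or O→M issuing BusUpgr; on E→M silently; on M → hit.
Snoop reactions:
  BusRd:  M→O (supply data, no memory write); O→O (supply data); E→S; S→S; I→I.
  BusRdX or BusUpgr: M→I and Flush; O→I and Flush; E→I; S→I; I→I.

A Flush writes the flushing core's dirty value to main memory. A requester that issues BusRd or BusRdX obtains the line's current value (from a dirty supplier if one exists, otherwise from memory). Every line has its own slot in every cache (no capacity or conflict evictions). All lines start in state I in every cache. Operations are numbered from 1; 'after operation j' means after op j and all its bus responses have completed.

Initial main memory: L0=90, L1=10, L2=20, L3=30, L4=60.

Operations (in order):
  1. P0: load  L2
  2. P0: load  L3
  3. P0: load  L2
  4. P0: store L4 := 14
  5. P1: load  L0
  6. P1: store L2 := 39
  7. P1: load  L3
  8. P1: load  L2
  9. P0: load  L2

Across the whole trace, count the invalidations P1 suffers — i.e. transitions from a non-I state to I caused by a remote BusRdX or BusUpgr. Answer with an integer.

invalidations = 0

  op1 P0: load  L2 → E/I on L2; bus BusRd; mem=20
  op2 P0: load  L3 → E/I on L3; bus BusRd; mem=30
  op3 P0: load  L2 → E/I on L2; bus (none); mem=20
  op4 P0: store L4 := 14 → M/I on L4; bus BusRdX; mem=60
  op5 P1: load  L0 → I/E on L0; bus BusRd; mem=90
  op6 P1: store L2 := 39 → I/M on L2; bus BusRdX; mem=20
  op7 P1: load  L3 → S/S on L3; bus BusRd; mem=30
  op8 P1: load  L2 → I/M on L2; bus (none); mem=20
  op9 P0: load  L2 → S/O on L2; bus BusRd; mem=20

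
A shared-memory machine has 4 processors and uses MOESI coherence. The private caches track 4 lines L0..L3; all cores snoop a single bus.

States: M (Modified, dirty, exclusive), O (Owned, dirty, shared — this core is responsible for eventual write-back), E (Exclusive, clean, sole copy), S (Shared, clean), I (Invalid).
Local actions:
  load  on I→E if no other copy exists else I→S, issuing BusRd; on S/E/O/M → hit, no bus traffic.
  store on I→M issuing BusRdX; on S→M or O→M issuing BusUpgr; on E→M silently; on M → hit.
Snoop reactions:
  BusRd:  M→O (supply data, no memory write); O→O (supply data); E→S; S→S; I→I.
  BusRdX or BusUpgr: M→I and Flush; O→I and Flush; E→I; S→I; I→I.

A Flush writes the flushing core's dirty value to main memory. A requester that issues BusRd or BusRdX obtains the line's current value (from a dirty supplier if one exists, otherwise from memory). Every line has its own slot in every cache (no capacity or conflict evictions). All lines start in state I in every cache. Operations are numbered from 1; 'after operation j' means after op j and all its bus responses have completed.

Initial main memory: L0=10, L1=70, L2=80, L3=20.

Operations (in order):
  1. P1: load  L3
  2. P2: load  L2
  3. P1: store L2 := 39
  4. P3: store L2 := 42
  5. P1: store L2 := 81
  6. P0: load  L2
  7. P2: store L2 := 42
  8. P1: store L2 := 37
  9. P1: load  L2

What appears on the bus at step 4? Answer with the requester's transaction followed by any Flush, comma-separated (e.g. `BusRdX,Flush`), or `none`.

1. P1: load  L3  bus=[BusRd]  L3: P0=I P1=E P2=I P3=I  mem[L3]=20
2. P2: load  L2  bus=[BusRd]  L2: P0=I P1=I P2=E P3=I  mem[L2]=80
3. P1: store L2 := 39  bus=[BusRdX]  L2: P0=I P1=M P2=I P3=I  mem[L2]=80
4. P3: store L2 := 42  bus=[BusRdX,Flush]  L2: P0=I P1=I P2=I P3=M  mem[L2]=39
5. P1: store L2 := 81  bus=[BusRdX,Flush]  L2: P0=I P1=M P2=I P3=I  mem[L2]=42
6. P0: load  L2  bus=[BusRd]  L2: P0=S P1=O P2=I P3=I  mem[L2]=42
7. P2: store L2 := 42  bus=[BusRdX,Flush]  L2: P0=I P1=I P2=M P3=I  mem[L2]=81
8. P1: store L2 := 37  bus=[BusRdX,Flush]  L2: P0=I P1=M P2=I P3=I  mem[L2]=42
9. P1: load  L2  bus=[-]  L2: P0=I P1=M P2=I P3=I  mem[L2]=42

bus = BusRdX,Flush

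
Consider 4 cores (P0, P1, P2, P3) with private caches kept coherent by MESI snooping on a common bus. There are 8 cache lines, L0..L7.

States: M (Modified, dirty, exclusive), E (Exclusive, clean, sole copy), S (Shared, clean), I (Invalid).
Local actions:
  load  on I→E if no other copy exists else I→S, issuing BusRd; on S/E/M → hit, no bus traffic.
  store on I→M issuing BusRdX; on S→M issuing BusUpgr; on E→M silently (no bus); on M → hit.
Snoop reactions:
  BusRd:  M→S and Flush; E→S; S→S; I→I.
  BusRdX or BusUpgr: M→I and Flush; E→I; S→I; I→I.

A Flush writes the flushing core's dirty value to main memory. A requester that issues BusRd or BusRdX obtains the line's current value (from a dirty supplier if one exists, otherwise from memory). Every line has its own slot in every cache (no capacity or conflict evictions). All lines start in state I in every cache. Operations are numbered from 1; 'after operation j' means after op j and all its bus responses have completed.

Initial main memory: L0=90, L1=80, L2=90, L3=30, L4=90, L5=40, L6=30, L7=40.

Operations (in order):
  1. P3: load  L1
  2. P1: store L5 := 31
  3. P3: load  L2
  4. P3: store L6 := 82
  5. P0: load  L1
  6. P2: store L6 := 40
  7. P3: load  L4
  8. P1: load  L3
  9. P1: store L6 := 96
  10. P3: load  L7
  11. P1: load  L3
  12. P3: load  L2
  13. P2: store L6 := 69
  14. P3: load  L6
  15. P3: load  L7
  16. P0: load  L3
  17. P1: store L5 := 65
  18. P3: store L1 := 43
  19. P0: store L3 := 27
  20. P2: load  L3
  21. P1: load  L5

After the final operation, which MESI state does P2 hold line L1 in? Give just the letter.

  op1 P3: load  L1 → I/I/I/E on L1; bus BusRd; mem=80
  op2 P1: store L5 := 31 → I/M/I/I on L5; bus BusRdX; mem=40
  op3 P3: load  L2 → I/I/I/E on L2; bus BusRd; mem=90
  op4 P3: store L6 := 82 → I/I/I/M on L6; bus BusRdX; mem=30
  op5 P0: load  L1 → S/I/I/S on L1; bus BusRd; mem=80
  op6 P2: store L6 := 40 → I/I/M/I on L6; bus BusRdX Flush; mem=82
  op7 P3: load  L4 → I/I/I/E on L4; bus BusRd; mem=90
  op8 P1: load  L3 → I/E/I/I on L3; bus BusRd; mem=30
  op9 P1: store L6 := 96 → I/M/I/I on L6; bus BusRdX Flush; mem=40
  op10 P3: load  L7 → I/I/I/E on L7; bus BusRd; mem=40
  op11 P1: load  L3 → I/E/I/I on L3; bus (none); mem=30
  op12 P3: load  L2 → I/I/I/E on L2; bus (none); mem=90
  op13 P2: store L6 := 69 → I/I/M/I on L6; bus BusRdX Flush; mem=96
  op14 P3: load  L6 → I/I/S/S on L6; bus BusRd Flush; mem=69
  op15 P3: load  L7 → I/I/I/E on L7; bus (none); mem=40
  op16 P0: load  L3 → S/S/I/I on L3; bus BusRd; mem=30
  op17 P1: store L5 := 65 → I/M/I/I on L5; bus (none); mem=40
  op18 P3: store L1 := 43 → I/I/I/M on L1; bus BusUpgr; mem=80
  op19 P0: store L3 := 27 → M/I/I/I on L3; bus BusUpgr; mem=30
  op20 P2: load  L3 → S/I/S/I on L3; bus BusRd Flush; mem=27
  op21 P1: load  L5 → I/M/I/I on L5; bus (none); mem=40

state = I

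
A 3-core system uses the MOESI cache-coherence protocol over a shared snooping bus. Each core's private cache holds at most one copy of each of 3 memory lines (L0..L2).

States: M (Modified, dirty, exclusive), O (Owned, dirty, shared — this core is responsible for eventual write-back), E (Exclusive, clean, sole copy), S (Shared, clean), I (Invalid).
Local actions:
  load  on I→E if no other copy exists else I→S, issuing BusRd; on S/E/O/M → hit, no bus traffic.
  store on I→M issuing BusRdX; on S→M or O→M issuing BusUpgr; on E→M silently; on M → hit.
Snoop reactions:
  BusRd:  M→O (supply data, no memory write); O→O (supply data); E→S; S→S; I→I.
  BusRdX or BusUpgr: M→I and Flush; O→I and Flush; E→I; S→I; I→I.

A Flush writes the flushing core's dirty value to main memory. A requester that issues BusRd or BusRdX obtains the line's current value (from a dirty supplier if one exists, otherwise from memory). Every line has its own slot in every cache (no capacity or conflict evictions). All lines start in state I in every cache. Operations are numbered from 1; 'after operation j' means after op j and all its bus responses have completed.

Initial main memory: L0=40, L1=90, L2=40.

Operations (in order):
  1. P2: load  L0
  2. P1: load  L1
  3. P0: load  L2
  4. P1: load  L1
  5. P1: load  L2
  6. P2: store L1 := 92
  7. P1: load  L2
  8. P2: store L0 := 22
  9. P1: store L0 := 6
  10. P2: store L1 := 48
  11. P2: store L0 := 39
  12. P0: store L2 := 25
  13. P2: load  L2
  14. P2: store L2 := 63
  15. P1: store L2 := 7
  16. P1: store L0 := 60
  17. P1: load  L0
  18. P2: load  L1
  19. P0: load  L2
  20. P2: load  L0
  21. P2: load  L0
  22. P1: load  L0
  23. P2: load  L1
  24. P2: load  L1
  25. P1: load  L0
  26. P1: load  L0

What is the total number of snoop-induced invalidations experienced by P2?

invalidations = 3

1. P2: load  L0  bus=[BusRd]  L0: P0=I P1=I P2=E  mem[L0]=40
2. P1: load  L1  bus=[BusRd]  L1: P0=I P1=E P2=I  mem[L1]=90
3. P0: load  L2  bus=[BusRd]  L2: P0=E P1=I P2=I  mem[L2]=40
4. P1: load  L1  bus=[-]  L1: P0=I P1=E P2=I  mem[L1]=90
5. P1: load  L2  bus=[BusRd]  L2: P0=S P1=S P2=I  mem[L2]=40
6. P2: store L1 := 92  bus=[BusRdX]  L1: P0=I P1=I P2=M  mem[L1]=90
7. P1: load  L2  bus=[-]  L2: P0=S P1=S P2=I  mem[L2]=40
8. P2: store L0 := 22  bus=[-]  L0: P0=I P1=I P2=M  mem[L0]=40
9. P1: store L0 := 6  bus=[BusRdX,Flush]  L0: P0=I P1=M P2=I  mem[L0]=22
10. P2: store L1 := 48  bus=[-]  L1: P0=I P1=I P2=M  mem[L1]=90
11. P2: store L0 := 39  bus=[BusRdX,Flush]  L0: P0=I P1=I P2=M  mem[L0]=6
12. P0: store L2 := 25  bus=[BusUpgr]  L2: P0=M P1=I P2=I  mem[L2]=40
13. P2: load  L2  bus=[BusRd]  L2: P0=O P1=I P2=S  mem[L2]=40
14. P2: store L2 := 63  bus=[BusUpgr,Flush]  L2: P0=I P1=I P2=M  mem[L2]=25
15. P1: store L2 := 7  bus=[BusRdX,Flush]  L2: P0=I P1=M P2=I  mem[L2]=63
16. P1: store L0 := 60  bus=[BusRdX,Flush]  L0: P0=I P1=M P2=I  mem[L0]=39
17. P1: load  L0  bus=[-]  L0: P0=I P1=M P2=I  mem[L0]=39
18. P2: load  L1  bus=[-]  L1: P0=I P1=I P2=M  mem[L1]=90
19. P0: load  L2  bus=[BusRd]  L2: P0=S P1=O P2=I  mem[L2]=63
20. P2: load  L0  bus=[BusRd]  L0: P0=I P1=O P2=S  mem[L0]=39
21. P2: load  L0  bus=[-]  L0: P0=I P1=O P2=S  mem[L0]=39
22. P1: load  L0  bus=[-]  L0: P0=I P1=O P2=S  mem[L0]=39
23. P2: load  L1  bus=[-]  L1: P0=I P1=I P2=M  mem[L1]=90
24. P2: load  L1  bus=[-]  L1: P0=I P1=I P2=M  mem[L1]=90
25. P1: load  L0  bus=[-]  L0: P0=I P1=O P2=S  mem[L0]=39
26. P1: load  L0  bus=[-]  L0: P0=I P1=O P2=S  mem[L0]=39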